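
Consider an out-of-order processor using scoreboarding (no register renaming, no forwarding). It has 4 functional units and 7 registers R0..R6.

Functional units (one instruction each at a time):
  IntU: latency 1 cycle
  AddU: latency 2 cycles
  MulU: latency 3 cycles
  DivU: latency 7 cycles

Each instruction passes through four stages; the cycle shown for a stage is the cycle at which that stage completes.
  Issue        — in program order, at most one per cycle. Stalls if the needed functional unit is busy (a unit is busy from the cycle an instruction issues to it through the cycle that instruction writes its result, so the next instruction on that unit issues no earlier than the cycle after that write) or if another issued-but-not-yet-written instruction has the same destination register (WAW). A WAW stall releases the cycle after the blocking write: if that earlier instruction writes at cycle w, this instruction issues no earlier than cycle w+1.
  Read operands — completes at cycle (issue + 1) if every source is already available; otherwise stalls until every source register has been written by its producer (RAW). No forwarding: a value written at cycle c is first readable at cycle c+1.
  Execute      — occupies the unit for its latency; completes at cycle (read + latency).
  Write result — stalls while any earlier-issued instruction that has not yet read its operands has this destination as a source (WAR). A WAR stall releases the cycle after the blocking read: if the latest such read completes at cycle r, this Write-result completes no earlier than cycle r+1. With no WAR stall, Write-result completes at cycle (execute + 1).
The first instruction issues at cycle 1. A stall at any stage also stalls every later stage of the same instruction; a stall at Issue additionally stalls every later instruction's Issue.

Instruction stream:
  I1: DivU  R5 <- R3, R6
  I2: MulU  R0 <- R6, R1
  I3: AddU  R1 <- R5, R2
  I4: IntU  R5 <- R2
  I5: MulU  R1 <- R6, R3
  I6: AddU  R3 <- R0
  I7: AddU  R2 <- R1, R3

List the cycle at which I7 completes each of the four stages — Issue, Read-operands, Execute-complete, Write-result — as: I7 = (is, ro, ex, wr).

I7 = (21, 22, 24, 25)

c1: issue I1 (DivU)
c2: I1 read-ops | issue I2 (MulU)
c3: I2 read-ops | issue I3 (AddU)
c6: I2 finished on MulU
c7: I2→R0
c9: I1 finished on DivU
c10: I1→R5
c11: I3 read-ops | issue I4 (IntU)
c12: I4 read-ops
c13: I3 finished on AddU | I4 finished on IntU
c14: I3→R1 | I4→R5
c15: issue I5 (MulU)
c16: I5 read-ops | issue I6 (AddU)
c17: I6 read-ops
c19: I5 finished on MulU | I6 finished on AddU
c20: I5→R1 | I6→R3
c21: issue I7 (AddU)
c22: I7 read-ops
c24: I7 finished on AddU
c25: I7→R2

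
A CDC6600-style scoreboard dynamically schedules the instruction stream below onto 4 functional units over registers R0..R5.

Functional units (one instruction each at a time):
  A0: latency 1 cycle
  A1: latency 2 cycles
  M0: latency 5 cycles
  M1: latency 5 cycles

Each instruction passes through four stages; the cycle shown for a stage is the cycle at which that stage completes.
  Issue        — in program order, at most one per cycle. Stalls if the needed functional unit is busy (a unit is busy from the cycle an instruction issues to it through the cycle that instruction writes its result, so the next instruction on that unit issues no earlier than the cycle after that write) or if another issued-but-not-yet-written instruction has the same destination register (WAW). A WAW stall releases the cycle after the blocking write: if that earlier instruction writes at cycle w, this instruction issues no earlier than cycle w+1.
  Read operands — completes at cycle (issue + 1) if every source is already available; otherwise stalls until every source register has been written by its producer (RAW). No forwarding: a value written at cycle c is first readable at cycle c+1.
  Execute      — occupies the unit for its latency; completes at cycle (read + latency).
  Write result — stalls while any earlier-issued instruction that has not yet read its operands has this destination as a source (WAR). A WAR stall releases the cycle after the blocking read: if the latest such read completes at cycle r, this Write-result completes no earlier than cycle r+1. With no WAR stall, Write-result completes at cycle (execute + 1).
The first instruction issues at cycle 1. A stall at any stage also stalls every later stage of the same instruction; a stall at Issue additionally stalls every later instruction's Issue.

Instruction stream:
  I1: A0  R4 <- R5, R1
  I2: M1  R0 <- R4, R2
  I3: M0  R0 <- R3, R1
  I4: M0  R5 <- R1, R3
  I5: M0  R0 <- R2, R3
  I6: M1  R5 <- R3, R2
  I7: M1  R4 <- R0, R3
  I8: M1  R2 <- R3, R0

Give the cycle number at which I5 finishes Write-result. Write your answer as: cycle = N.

t=1  I1→A0
t=2  I1 RO · I2→M1
t=3  I1 EX
t=4  I1 WR R4
t=5  I2 RO
t=10  I2 EX
t=11  I2 WR R0
t=12  I3→M0
t=13  I3 RO
t=18  I3 EX
t=19  I3 WR R0
t=20  I4→M0
t=21  I4 RO
t=26  I4 EX
t=27  I4 WR R5
t=28  I5→M0
t=29  I5 RO · I6→M1
t=30  I6 RO
t=34  I5 EX
t=35  I5 WR R0 · I6 EX
t=36  I6 WR R5
t=37  I7→M1
t=38  I7 RO
t=43  I7 EX
t=44  I7 WR R4
t=45  I8→M1
t=46  I8 RO
t=51  I8 EX
t=52  I8 WR R2

cycle = 35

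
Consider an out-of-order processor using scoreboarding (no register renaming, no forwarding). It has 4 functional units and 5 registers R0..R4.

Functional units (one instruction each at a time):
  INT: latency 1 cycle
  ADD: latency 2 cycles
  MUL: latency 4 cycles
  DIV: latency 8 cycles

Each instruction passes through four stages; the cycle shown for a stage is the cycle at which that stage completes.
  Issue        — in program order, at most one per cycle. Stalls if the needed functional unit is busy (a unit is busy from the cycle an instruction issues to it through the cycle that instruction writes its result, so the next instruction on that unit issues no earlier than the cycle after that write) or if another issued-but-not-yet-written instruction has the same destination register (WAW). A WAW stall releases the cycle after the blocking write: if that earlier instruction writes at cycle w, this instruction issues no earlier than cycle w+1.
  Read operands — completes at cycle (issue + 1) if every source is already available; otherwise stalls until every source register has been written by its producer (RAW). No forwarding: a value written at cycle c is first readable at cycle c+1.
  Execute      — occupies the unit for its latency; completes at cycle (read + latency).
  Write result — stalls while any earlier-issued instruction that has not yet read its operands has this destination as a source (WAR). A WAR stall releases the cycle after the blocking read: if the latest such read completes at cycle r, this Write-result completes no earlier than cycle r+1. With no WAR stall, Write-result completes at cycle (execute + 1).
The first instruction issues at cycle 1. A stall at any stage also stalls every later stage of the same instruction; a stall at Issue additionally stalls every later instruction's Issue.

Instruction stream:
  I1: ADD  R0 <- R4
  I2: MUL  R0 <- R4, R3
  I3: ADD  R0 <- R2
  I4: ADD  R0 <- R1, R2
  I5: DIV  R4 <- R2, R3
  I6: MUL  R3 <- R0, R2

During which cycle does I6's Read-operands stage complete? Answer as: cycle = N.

  I1 | 1 | 2 | 4 | 5
  I2 | 6 | 7 | 11 | 12   WAW R0: wait I1 write@5
  I3 | 13 | 14 | 16 | 17   WAW R0: wait I2 write@12
  I4 | 18 | 19 | 21 | 22   struct: ADD busy until I3 writes@17
  I5 | 19 | 20 | 28 | 29
  I6 | 20 | 23 | 27 | 28   RAW R0: wait I4 write@22

cycle = 23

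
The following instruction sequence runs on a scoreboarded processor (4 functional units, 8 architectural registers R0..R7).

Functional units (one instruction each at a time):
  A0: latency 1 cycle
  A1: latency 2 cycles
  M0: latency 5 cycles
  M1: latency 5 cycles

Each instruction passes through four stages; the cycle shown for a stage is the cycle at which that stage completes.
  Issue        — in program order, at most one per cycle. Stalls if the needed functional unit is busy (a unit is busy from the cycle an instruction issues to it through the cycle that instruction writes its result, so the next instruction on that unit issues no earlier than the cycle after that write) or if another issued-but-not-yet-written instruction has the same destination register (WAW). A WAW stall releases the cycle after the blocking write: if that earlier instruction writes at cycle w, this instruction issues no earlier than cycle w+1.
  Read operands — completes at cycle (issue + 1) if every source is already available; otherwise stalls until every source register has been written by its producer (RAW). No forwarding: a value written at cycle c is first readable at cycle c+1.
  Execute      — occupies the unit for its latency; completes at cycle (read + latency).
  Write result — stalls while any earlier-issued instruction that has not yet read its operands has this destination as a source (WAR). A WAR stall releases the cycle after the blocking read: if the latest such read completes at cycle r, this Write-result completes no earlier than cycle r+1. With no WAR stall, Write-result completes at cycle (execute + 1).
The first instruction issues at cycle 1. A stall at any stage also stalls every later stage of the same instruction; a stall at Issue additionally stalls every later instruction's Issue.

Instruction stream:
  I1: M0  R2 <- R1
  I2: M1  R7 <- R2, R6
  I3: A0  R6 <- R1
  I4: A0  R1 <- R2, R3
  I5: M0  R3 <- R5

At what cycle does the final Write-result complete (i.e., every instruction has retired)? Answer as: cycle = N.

[1] I1 dispatched to M0
[2] I1 operands ready | I2 dispatched to M1
[3] I3 dispatched to A0
[4] I3 operands ready
[5] I3 complete
[7] I1 complete
[8] R2←I1
[9] I2 operands ready
[10] R6←I3
[11] I4 dispatched to A0
[12] I4 operands ready | I5 dispatched to M0
[13] I4 complete | I5 operands ready
[14] I2 complete | R1←I4
[15] R7←I2
[18] I5 complete
[19] R3←I5

cycle = 19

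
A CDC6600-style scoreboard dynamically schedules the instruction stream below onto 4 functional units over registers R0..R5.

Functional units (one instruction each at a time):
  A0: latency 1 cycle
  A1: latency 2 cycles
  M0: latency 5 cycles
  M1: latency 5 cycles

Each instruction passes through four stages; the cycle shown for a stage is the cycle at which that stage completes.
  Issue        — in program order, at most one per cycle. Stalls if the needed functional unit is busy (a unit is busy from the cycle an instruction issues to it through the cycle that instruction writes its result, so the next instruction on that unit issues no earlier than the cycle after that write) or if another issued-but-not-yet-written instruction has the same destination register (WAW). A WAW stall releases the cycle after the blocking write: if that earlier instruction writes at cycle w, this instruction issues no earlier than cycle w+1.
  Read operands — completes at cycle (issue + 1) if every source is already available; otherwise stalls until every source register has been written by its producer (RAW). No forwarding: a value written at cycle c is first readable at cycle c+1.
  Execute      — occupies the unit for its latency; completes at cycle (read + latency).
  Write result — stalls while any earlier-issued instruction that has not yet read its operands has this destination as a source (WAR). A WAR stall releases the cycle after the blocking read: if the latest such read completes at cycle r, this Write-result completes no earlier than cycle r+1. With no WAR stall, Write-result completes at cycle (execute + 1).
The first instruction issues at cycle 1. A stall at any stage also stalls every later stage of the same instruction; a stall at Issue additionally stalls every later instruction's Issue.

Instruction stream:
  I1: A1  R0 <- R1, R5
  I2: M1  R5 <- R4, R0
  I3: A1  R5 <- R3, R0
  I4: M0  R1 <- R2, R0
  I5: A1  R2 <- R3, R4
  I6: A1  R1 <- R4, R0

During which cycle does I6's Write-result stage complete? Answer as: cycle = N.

[1] I1→A1
[2] I1 RO, I2→M1
[4] I1 EX
[5] I1 WR R0
[6] I2 RO
[11] I2 EX
[12] I2 WR R5
[13] I3→A1
[14] I3 RO, I4→M0
[15] I4 RO
[16] I3 EX
[17] I3 WR R5
[18] I5→A1
[19] I5 RO
[20] I4 EX
[21] I4 WR R1, I5 EX
[22] I5 WR R2
[23] I6→A1
[24] I6 RO
[26] I6 EX
[27] I6 WR R1

cycle = 27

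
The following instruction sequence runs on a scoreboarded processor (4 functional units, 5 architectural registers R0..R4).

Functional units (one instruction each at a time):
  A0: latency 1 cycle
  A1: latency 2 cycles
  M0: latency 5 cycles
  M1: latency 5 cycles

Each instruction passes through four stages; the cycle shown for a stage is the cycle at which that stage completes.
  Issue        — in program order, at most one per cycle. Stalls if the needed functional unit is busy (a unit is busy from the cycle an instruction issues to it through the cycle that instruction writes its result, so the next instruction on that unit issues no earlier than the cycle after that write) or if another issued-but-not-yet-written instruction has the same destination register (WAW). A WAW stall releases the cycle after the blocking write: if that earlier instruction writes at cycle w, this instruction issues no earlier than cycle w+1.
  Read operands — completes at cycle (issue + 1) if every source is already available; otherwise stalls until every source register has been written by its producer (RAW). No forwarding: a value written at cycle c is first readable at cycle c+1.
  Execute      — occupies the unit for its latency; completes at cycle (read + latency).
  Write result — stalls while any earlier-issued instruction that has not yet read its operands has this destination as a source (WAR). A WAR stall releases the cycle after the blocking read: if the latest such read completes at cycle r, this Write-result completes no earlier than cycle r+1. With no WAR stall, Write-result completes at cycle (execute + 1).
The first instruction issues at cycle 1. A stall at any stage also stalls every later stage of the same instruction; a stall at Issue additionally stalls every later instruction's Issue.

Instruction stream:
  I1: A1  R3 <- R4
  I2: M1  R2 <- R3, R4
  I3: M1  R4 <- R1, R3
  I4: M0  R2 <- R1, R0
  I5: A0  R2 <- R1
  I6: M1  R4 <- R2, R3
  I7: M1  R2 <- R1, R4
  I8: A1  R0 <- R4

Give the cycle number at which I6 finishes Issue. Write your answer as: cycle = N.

cycle = 23

[I1] 1/2/4/5
[I2] 2/6/11/12  (RAW R3: wait I1 write@5)
[I3] 13/14/19/20  (struct: M1 busy until I2 writes@12)
[I4] 14/15/20/21
[I5] 22/23/24/25  (WAW R2: wait I4 write@21)
[I6] 23/26/31/32  (RAW R2: wait I5 write@25)
[I7] 33/34/39/40  (struct: M1 busy until I6 writes@32)
[I8] 34/35/37/38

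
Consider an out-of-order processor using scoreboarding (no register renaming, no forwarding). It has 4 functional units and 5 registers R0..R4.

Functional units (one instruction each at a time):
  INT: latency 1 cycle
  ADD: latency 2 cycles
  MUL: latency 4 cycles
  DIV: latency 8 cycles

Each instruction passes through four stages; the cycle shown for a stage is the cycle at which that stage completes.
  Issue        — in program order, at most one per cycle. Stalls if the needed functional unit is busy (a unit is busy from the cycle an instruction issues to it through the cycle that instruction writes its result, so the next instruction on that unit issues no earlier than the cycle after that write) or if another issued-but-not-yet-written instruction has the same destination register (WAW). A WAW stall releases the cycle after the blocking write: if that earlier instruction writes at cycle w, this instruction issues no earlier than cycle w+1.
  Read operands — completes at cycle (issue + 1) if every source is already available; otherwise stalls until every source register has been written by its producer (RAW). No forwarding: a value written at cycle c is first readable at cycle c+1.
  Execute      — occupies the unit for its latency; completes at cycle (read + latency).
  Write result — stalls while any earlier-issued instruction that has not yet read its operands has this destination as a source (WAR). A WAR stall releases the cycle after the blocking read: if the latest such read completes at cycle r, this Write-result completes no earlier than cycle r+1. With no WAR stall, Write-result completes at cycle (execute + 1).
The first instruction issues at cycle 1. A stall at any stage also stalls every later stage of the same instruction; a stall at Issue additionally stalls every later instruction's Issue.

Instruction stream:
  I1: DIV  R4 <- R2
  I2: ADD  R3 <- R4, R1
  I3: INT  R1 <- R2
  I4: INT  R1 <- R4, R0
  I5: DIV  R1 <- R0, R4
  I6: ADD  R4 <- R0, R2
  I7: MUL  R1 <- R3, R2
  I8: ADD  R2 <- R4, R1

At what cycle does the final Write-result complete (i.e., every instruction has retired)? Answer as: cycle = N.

cycle = 39

1) issue 1, read 2, done 10, write 11
2) issue 2, read 12, done 14, write 15  <RAW R4: wait I1 write@11>
3) issue 3, read 4, done 5, write 13  <WAR R1: wait I2 read@12>
4) issue 14, read 15, done 16, write 17  <struct: INT busy until I3 writes@13>
5) issue 18, read 19, done 27, write 28  <WAW R1: wait I4 write@17>
6) issue 19, read 20, done 22, write 23
7) issue 29, read 30, done 34, write 35  <WAW R1: wait I5 write@28>
8) issue 30, read 36, done 38, write 39  <RAW R1: wait I7 write@35>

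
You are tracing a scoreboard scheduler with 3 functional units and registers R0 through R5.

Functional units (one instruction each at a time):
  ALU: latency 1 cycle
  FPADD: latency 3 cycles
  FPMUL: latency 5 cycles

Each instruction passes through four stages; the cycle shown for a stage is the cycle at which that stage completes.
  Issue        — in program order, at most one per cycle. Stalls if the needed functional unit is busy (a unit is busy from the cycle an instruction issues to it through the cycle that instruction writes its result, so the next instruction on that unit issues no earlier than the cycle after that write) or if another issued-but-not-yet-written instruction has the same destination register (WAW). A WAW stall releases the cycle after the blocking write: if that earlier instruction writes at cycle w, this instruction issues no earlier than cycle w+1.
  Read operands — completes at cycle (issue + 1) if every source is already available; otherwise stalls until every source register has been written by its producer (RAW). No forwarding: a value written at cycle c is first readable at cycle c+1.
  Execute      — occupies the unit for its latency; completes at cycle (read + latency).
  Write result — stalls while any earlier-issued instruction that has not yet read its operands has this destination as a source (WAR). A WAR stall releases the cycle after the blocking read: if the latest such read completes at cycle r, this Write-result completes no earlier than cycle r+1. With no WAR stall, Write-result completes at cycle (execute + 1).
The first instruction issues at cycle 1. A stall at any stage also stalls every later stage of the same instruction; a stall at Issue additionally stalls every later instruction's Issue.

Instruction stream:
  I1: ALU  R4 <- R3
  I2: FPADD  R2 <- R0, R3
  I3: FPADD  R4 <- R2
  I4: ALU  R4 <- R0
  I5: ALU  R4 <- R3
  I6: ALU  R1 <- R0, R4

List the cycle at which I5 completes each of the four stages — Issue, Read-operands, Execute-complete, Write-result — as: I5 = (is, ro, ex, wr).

I5 = (18, 19, 20, 21)

I1 -> (1, 2, 3, 4)
I2 -> (2, 3, 6, 7)
I3 -> (8, 9, 12, 13)  // struct: FPADD busy until I2 writes@7
I4 -> (14, 15, 16, 17)  // WAW R4: wait I3 write@13
I5 -> (18, 19, 20, 21)  // struct: ALU busy until I4 writes@17
I6 -> (22, 23, 24, 25)  // struct: ALU busy until I5 writes@21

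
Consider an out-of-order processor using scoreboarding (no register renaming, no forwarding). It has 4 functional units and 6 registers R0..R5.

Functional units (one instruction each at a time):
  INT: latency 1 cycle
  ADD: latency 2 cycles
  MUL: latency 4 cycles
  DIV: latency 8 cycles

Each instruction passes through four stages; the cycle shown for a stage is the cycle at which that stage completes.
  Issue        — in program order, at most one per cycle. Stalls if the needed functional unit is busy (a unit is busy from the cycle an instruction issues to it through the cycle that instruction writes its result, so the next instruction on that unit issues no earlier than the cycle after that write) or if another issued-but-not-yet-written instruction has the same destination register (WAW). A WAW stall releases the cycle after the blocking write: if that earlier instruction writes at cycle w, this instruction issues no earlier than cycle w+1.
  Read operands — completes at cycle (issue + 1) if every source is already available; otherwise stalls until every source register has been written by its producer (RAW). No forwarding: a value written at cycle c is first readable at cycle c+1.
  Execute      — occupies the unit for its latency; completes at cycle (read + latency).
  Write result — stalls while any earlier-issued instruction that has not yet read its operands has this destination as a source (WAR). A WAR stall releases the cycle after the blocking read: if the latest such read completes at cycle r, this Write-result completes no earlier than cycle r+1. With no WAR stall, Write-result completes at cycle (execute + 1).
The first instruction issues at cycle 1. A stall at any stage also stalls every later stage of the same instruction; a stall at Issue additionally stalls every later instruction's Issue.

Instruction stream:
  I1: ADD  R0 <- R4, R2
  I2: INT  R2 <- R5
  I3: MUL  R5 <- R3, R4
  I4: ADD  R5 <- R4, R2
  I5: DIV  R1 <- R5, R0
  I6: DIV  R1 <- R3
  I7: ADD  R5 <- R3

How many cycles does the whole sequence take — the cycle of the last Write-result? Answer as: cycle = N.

I1  is:1  ro:2  ex:4  wr:5
I2  is:2  ro:3  ex:4  wr:5
I3  is:3  ro:4  ex:8  wr:9
I4  is:10  ro:11  ex:13  wr:14  — WAW R5: wait I3 write@9
I5  is:11  ro:15  ex:23  wr:24  — RAW R5: wait I4 write@14
I6  is:25  ro:26  ex:34  wr:35  — struct: DIV busy until I5 writes@24
I7  is:26  ro:27  ex:29  wr:30

cycle = 35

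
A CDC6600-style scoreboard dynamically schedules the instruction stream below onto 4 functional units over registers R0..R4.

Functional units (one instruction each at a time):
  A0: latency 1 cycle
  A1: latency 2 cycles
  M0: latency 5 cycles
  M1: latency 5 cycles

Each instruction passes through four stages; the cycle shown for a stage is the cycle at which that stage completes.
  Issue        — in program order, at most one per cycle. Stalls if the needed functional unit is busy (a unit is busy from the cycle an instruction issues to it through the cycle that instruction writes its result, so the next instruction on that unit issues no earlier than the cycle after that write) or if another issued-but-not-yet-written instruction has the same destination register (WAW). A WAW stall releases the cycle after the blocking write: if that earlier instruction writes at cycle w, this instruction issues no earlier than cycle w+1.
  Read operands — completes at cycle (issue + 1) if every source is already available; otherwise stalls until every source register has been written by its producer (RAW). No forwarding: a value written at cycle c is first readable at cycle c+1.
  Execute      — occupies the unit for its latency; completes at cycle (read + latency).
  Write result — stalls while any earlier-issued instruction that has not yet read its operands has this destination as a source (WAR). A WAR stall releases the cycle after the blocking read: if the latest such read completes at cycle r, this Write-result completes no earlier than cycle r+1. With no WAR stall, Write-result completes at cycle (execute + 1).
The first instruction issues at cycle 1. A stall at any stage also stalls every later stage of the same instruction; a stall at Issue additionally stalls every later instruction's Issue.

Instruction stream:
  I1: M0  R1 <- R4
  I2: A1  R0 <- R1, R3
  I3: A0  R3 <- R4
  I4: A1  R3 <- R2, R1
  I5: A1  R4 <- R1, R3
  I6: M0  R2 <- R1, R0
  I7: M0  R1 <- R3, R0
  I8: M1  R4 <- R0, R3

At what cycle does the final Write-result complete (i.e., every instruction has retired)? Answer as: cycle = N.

cycle = 35

t=1  I1→M0
t=2  I1 RO · I2→A1
t=3  I3→A0
t=4  I3 RO
t=5  I3 EX
t=7  I1 EX
t=8  I1 WR R1
t=9  I2 RO
t=10  I3 WR R3
t=11  I2 EX
t=12  I2 WR R0
t=13  I4→A1
t=14  I4 RO
t=16  I4 EX
t=17  I4 WR R3
t=18  I5→A1
t=19  I5 RO · I6→M0
t=20  I6 RO
t=21  I5 EX
t=22  I5 WR R4
t=25  I6 EX
t=26  I6 WR R2
t=27  I7→M0
t=28  I7 RO · I8→M1
t=29  I8 RO
t=33  I7 EX
t=34  I7 WR R1 · I8 EX
t=35  I8 WR R4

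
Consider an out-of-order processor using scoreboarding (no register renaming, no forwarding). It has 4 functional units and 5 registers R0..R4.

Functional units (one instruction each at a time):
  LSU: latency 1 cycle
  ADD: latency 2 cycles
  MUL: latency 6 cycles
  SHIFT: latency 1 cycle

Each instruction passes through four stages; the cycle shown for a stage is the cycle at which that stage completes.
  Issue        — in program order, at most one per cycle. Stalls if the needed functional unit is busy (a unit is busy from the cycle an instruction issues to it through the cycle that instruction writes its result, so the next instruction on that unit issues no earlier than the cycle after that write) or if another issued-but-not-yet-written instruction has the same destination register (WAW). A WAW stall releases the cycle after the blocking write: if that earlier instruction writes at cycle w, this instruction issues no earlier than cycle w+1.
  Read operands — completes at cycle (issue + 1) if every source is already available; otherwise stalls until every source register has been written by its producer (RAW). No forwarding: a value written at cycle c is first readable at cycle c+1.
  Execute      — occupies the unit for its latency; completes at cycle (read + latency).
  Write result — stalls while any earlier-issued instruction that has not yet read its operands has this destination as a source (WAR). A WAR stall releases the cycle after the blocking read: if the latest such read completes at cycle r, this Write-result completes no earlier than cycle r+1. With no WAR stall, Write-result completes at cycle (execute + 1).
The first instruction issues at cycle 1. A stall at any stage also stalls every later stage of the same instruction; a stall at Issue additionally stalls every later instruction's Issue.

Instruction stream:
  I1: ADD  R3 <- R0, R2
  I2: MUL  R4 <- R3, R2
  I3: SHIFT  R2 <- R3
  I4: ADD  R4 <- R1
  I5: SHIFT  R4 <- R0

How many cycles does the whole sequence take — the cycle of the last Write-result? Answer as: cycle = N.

cycle = 22

1) issue 1, read 2, done 4, write 5
2) issue 2, read 6, done 12, write 13  <RAW R3: wait I1 write@5>
3) issue 3, read 6, done 7, write 8  <RAW R3: wait I1 write@5>
4) issue 14, read 15, done 17, write 18  <WAW R4: wait I2 write@13>
5) issue 19, read 20, done 21, write 22  <WAW R4: wait I4 write@18>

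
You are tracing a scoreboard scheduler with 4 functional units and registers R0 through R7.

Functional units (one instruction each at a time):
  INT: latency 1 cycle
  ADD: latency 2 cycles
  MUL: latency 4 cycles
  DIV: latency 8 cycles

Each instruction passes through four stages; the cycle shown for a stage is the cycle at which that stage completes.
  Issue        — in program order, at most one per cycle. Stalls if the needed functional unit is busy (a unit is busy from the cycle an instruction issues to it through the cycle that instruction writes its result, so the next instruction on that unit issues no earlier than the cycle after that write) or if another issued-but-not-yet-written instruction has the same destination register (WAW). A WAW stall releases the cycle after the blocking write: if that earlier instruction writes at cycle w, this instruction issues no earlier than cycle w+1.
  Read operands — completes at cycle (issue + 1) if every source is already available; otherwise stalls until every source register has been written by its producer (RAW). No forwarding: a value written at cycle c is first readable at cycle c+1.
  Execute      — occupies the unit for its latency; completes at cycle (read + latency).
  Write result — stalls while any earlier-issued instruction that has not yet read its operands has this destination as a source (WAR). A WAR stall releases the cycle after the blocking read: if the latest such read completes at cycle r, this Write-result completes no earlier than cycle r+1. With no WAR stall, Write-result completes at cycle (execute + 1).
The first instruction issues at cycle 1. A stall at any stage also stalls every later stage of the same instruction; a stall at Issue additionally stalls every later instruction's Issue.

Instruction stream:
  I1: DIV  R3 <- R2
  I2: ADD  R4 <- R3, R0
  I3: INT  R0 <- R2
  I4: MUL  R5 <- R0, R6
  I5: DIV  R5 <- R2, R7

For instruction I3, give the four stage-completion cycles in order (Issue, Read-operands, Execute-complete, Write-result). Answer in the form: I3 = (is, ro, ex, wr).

  I1 | 1 | 2 | 10 | 11
  I2 | 2 | 12 | 14 | 15   RAW R3: wait I1 write@11
  I3 | 3 | 4 | 5 | 13   WAR R0: wait I2 read@12
  I4 | 4 | 14 | 18 | 19   RAW R0: wait I3 write@13
  I5 | 20 | 21 | 29 | 30   WAW R5: wait I4 write@19

I3 = (3, 4, 5, 13)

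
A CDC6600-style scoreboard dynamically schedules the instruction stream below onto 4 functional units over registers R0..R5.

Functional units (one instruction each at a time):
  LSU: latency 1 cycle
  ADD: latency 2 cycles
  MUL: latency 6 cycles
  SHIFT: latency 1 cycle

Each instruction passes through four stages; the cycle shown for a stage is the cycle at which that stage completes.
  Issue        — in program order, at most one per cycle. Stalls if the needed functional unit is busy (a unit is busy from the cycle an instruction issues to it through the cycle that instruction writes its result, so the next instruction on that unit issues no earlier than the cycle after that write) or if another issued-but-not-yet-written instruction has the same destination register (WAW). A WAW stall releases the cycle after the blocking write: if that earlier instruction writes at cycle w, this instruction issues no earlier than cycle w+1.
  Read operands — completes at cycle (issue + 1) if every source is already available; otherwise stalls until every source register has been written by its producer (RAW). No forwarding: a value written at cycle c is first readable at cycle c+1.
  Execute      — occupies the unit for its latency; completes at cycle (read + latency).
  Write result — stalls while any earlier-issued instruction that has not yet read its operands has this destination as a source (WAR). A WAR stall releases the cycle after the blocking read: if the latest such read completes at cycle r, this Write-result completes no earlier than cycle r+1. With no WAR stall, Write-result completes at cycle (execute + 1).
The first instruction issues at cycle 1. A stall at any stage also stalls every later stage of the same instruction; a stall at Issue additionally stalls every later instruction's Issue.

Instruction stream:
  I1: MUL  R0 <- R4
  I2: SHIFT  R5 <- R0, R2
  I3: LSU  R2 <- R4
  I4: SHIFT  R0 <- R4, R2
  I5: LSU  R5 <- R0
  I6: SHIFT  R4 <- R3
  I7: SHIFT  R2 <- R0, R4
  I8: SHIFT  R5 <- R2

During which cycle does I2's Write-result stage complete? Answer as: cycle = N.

cycle = 12

[1] I1→MUL
[2] I1 RO | I2→SHIFT
[3] I3→LSU
[4] I3 RO
[5] I3 EX
[8] I1 EX
[9] I1 WR R0
[10] I2 RO
[11] I2 EX | I3 WR R2
[12] I2 WR R5
[13] I4→SHIFT
[14] I4 RO | I5→LSU
[15] I4 EX
[16] I4 WR R0
[17] I5 RO | I6→SHIFT
[18] I5 EX | I6 RO
[19] I5 WR R5 | I6 EX
[20] I6 WR R4
[21] I7→SHIFT
[22] I7 RO
[23] I7 EX
[24] I7 WR R2
[25] I8→SHIFT
[26] I8 RO
[27] I8 EX
[28] I8 WR R5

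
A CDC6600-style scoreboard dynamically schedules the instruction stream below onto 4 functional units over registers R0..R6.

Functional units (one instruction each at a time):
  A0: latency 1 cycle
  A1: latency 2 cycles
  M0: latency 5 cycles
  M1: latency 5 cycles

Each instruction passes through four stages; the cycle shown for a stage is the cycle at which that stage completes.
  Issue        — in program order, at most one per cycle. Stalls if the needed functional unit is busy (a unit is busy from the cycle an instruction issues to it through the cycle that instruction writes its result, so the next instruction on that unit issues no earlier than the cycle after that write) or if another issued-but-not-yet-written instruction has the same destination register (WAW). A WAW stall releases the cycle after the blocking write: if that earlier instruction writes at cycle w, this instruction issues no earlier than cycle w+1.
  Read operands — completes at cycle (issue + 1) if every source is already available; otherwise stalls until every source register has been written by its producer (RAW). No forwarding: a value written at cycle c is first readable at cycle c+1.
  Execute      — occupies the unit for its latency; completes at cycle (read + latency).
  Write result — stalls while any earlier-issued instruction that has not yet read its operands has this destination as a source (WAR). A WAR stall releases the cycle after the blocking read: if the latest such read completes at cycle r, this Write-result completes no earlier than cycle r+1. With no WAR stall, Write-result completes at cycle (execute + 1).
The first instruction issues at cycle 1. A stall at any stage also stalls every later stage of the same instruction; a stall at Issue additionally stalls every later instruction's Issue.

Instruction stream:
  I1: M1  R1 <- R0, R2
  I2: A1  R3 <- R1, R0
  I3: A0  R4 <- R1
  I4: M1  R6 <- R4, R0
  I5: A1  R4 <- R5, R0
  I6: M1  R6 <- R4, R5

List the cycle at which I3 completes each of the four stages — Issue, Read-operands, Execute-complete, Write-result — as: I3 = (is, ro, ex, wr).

I3 = (3, 9, 10, 11)

[1] I1→M1
[2] I1 RO | I2→A1
[3] I3→A0
[7] I1 EX
[8] I1 WR R1
[9] I2 RO | I3 RO | I4→M1
[10] I3 EX
[11] I2 EX | I3 WR R4
[12] I2 WR R3 | I4 RO
[13] I5→A1
[14] I5 RO
[16] I5 EX
[17] I4 EX | I5 WR R4
[18] I4 WR R6
[19] I6→M1
[20] I6 RO
[25] I6 EX
[26] I6 WR R6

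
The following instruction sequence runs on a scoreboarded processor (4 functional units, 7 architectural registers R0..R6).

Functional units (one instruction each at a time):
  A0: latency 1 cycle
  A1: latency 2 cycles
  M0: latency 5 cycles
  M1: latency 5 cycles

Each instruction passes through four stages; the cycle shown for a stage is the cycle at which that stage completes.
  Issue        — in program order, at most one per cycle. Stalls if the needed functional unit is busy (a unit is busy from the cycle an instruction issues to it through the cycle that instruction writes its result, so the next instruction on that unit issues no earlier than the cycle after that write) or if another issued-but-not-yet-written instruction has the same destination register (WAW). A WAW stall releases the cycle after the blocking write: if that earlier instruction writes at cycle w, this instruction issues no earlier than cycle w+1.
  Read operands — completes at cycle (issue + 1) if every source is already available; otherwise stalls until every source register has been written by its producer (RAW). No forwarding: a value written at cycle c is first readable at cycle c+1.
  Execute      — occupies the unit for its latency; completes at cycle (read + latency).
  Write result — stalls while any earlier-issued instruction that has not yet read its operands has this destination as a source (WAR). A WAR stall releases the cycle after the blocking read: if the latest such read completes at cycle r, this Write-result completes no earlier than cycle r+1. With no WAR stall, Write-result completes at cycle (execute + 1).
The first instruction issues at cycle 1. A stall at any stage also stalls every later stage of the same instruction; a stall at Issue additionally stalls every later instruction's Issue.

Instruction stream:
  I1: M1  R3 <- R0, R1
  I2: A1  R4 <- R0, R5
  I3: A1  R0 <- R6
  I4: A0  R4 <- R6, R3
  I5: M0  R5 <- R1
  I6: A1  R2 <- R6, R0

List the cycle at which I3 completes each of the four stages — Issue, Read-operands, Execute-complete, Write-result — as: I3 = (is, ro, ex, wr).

1) issue 1, read 2, done 7, write 8
2) issue 2, read 3, done 5, write 6
3) issue 7, read 8, done 10, write 11  <struct: A1 busy until I2 writes@6>
4) issue 8, read 9, done 10, write 11
5) issue 9, read 10, done 15, write 16
6) issue 12, read 13, done 15, write 16  <struct: A1 busy until I3 writes@11>

I3 = (7, 8, 10, 11)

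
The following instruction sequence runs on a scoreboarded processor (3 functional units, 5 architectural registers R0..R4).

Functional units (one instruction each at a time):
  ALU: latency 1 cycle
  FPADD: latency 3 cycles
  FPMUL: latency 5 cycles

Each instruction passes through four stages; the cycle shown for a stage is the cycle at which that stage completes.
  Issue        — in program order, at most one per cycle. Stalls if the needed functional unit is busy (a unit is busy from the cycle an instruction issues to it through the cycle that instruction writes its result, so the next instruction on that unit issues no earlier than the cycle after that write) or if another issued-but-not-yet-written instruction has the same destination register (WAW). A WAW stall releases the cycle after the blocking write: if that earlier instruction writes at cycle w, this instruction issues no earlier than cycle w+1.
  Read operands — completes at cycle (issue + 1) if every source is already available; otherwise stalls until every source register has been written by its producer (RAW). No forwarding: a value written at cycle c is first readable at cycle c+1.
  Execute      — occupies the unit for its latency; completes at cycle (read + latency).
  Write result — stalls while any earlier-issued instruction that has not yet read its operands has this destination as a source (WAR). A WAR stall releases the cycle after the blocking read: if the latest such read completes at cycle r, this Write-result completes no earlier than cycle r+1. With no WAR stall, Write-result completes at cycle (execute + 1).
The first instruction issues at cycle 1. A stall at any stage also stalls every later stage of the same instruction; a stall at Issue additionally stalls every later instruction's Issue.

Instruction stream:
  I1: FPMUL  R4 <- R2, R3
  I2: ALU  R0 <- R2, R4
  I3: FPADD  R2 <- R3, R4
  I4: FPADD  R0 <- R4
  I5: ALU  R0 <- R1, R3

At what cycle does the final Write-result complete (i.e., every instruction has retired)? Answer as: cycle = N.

I1  is:1  ro:2  ex:7  wr:8
I2  is:2  ro:9  ex:10  wr:11  — RAW R4: wait I1 write@8
I3  is:3  ro:9  ex:12  wr:13  — RAW R4: wait I1 write@8
I4  is:14  ro:15  ex:18  wr:19  — struct: FPADD busy until I3 writes@13
I5  is:20  ro:21  ex:22  wr:23  — WAW R0: wait I4 write@19

cycle = 23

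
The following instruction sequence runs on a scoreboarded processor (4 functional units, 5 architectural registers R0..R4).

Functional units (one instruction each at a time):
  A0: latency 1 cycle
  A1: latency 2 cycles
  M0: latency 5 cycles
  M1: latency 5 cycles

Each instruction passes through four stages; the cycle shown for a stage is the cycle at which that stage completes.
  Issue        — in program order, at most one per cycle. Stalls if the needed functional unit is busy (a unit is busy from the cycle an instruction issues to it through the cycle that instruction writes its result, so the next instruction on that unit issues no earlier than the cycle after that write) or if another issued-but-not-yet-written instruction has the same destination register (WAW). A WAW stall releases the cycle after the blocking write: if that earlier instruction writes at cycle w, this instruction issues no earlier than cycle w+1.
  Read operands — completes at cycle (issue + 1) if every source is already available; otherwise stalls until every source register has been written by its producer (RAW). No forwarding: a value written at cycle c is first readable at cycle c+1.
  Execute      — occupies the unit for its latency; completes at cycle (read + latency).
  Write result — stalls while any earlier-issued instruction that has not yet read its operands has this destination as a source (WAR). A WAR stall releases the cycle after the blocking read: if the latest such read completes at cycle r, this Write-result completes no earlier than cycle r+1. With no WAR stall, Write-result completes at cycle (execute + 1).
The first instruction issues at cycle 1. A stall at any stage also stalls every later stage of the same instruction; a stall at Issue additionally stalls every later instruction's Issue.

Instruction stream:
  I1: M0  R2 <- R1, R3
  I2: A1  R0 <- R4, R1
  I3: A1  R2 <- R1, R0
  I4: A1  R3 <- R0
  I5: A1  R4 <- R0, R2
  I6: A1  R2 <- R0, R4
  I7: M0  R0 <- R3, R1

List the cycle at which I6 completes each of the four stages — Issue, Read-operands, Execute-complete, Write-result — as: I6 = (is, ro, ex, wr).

I6 = (24, 25, 27, 28)

1) issue 1, read 2, done 7, write 8
2) issue 2, read 3, done 5, write 6
3) issue 9, read 10, done 12, write 13  <WAW R2: wait I1 write@8>
4) issue 14, read 15, done 17, write 18  <struct: A1 busy until I3 writes@13>
5) issue 19, read 20, done 22, write 23  <struct: A1 busy until I4 writes@18>
6) issue 24, read 25, done 27, write 28  <struct: A1 busy until I5 writes@23>
7) issue 25, read 26, done 31, write 32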